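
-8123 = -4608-3515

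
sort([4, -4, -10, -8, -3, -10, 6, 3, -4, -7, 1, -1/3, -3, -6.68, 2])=[-10, -10, -8, -7, -6.68, -4, -4, -3, -3, -1/3, 1, 2, 3, 4, 6]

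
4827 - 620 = 4207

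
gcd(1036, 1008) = 28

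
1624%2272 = 1624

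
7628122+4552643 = 12180765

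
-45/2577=-15/859 ≈ -0.0175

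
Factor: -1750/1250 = -1*5^(-1)*7^1 = -7/5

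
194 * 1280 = 248320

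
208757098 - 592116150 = -383359052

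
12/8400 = 1/700 ≈ 0.00143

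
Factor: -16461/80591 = -1*3^2*7^(-1)*29^(-1)*31^1*59^1*397^(-1)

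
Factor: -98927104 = -1*2^9*47^1*4111^1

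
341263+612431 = 953694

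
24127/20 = 1206 + 7/20 = 1206.35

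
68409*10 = 684090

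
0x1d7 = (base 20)13b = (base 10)471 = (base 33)e9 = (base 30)fl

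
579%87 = 57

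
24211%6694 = 4129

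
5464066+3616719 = 9080785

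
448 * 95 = 42560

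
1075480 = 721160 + 354320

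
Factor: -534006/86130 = -1 * 5^(-1) * 31^1 = -31/5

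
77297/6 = 12882 + 5/6 ≈ 12882.83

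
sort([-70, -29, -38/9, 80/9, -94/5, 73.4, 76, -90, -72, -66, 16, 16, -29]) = [-90, -72, -70, -66, -29, -29, -94/5, -38/9, 80/9, 16, 16, 73.4, 76]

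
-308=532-840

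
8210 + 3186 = 11396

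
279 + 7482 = 7761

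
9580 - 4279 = 5301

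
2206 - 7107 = -4901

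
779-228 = 551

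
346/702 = 173/351 ≈ 0.493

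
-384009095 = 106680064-490689159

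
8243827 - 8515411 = -271584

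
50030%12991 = 11057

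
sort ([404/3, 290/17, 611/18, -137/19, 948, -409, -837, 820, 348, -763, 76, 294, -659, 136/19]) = [-837, -763, -659, -409, -137/19, 136/19, 290/17, 611/18, 76, 404/3, 294, 348, 820, 948]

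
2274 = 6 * 379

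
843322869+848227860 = 1691550729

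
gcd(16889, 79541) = 1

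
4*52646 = 210584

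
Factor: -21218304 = -1*2^10*3^1*6907^1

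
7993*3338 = 26680634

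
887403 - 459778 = 427625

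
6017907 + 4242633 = 10260540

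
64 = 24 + 40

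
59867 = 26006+33861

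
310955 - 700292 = -389337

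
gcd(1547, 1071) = 119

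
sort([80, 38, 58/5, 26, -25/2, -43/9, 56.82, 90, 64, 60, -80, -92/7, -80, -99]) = [-99, -80, -80, -92/7, -25/2, -43/9, 58/5, 26, 38, 56.82, 60, 64, 80, 90]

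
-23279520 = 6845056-30124576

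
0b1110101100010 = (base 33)6tv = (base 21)h14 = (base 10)7522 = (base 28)9gi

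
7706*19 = 146414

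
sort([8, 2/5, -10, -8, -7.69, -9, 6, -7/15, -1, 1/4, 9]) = [-10, -9, -8, -7.69, -1, -7/15, 1/4, 2/5, 6, 8, 9]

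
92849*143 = 13277407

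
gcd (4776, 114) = 6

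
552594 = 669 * 826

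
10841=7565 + 3276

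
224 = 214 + 10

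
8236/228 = 36 + 7/57 ≈ 36.12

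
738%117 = 36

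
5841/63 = 649/7 ≈ 92.71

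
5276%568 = 164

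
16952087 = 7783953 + 9168134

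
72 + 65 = 137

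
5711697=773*7389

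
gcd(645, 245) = 5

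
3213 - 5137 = -1924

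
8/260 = 2/65 ≈ 0.0308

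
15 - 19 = -4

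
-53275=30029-83304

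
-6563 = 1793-8356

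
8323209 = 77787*107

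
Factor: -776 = -1 * 2^3 * 97^1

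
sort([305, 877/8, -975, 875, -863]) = [-975, -863, 877/8, 305, 875]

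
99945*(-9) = -899505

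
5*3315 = 16575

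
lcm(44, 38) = 836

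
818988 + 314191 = 1133179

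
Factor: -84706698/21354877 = -1*2^1*3^1*31^(-1)*688867^(-1)*14117783^1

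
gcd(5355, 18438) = 21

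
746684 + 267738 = 1014422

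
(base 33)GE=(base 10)542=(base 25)LH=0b1000011110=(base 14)2AA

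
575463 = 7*82209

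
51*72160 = 3680160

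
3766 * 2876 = 10831016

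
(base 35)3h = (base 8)172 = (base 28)4a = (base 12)a2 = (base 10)122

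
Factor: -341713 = -1 * 31^1 * 73^1 * 151^1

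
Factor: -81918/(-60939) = 2^1*41^1*61^(-1) = 82/61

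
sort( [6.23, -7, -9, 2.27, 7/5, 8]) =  [-9, -7, 7/5, 2.27, 6.23, 8]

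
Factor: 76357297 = 929^1 * 82193^1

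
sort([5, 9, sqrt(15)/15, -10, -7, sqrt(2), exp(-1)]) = [-10, -7, sqrt(15)/15, exp(-1), sqrt(2), 5, 9]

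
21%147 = 21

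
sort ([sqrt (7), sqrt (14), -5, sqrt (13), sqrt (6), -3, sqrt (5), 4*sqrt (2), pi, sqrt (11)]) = [-5, -3, sqrt (5), sqrt (6), sqrt (7), pi, sqrt (11), sqrt (13), sqrt (14), 4*sqrt (2)]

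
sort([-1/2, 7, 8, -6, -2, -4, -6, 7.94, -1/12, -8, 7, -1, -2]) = [-8, -6, -6, -4, -2, -2, -1, -1/2, -1/12, 7, 7, 7.94, 8]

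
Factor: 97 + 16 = 113^1 = 113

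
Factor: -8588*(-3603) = 2^2*3^1*19^1*113^1*1201^1 = 30942564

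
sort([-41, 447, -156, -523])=[-523, -156, -41, 447]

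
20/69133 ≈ 0.000289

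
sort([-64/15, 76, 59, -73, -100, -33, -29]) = [-100, -73, -33, -29, -64/15, 59, 76]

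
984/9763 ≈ 0.101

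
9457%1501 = 451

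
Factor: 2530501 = 17^1*148853^1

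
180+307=487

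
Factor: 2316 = 2^2*3^1*193^1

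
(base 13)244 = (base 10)394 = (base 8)612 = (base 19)11e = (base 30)d4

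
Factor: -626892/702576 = -1*2^(-2)*3^(-1)*41^(-1)*439^1 = -439/492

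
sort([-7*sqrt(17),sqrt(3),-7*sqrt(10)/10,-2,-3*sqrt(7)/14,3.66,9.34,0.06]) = [-7*sqrt(17),-7*sqrt(10)/10,-2,-3*sqrt(7)/14,0.06,sqrt(3),3.66,9.34]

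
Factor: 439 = 439^1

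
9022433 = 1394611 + 7627822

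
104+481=585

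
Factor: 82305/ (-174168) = -1*2^ (-3)*5^1*31^1*41^ (-1) = -155/328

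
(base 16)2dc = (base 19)20a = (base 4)23130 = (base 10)732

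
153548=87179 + 66369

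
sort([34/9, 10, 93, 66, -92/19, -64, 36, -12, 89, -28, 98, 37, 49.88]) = [-64, -28, -12, -92/19, 34/9, 10, 36, 37, 49.88, 66, 89, 93, 98]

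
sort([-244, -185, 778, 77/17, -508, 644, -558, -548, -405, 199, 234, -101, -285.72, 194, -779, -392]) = [-779, -558, -548, -508, -405, -392, -285.72, -244, -185, -101, 77/17, 194, 199, 234, 644, 778]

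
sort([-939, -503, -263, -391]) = [-939, -503, -391, -263]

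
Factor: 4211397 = 3^2*41^1*101^1*113^1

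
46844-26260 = 20584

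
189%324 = 189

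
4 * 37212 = 148848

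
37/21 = 1 + 16/21 ≈ 1.76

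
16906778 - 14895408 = 2011370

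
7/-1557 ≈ -0.00450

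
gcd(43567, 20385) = 1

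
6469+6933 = 13402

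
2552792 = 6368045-3815253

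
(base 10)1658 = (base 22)398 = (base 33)1h8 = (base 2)11001111010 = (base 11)1278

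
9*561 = 5049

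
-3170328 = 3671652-6841980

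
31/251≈0.124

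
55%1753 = 55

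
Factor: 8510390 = 2^1*5^1*7^1*121577^1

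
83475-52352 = 31123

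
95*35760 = 3397200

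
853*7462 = 6365086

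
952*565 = 537880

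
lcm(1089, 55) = 5445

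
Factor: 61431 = 3^1*20477^1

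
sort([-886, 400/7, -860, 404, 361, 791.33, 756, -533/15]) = [-886, -860, -533/15, 400/7, 361, 404, 756, 791.33]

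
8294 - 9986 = -1692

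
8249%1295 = 479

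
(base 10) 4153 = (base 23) 7jd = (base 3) 12200211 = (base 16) 1039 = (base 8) 10071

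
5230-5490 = -260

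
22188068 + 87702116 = 109890184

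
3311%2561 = 750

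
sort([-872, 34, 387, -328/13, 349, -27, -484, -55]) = [-872, -484, -55, -27, -328/13, 34, 349, 387]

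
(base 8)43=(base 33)12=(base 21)1e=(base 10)35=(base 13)29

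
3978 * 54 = 214812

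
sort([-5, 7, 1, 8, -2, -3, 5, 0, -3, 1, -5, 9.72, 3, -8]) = [-8, -5, -5, -3, -3, -2, 0, 1, 1, 3, 5, 7, 8, 9.72]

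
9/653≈0.0138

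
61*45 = 2745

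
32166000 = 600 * 53610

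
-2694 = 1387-4081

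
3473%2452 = 1021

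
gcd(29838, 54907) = 1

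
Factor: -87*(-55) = 3^1*5^1*11^1*29^1 = 4785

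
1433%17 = 5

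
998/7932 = 499/3966 ≈ 0.126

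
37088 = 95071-57983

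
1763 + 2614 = 4377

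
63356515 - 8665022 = 54691493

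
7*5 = 35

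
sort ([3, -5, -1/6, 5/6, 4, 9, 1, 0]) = [-5, -1/6, 0, 5/6, 1, 3, 4, 9]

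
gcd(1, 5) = 1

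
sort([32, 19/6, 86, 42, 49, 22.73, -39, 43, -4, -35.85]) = [-39, -35.85, -4, 19/6, 22.73, 32, 42, 43, 49, 86]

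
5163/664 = 7 + 515/664 ≈ 7.78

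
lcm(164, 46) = 3772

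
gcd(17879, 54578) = 941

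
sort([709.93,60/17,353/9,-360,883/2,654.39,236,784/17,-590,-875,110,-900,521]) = [-900,-875,-590,-360,60/17,353/9,784/17,110,236,883/2,521,654.39,709.93]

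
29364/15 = 9788/5 = 1957.60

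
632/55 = 11 + 27/55 ≈ 11.49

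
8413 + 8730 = 17143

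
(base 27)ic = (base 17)1c5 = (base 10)498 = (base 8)762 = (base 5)3443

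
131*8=1048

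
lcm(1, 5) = 5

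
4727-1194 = 3533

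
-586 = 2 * (-293)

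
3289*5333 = 17540237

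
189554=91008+98546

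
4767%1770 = 1227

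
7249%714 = 109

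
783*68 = 53244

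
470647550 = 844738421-374090871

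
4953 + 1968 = 6921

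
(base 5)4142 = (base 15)267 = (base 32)h3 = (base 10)547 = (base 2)1000100011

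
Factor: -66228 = -1*2^2*3^1*5519^1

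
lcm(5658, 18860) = 56580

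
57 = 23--34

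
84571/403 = 209+344/403 ≈ 209.85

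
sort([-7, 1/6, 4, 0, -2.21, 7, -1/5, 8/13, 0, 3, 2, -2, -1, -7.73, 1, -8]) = [-8, -7.73, -7, -2.21, -2, -1, -1/5, 0, 0, 1/6, 8/13, 1, 2, 3, 4, 7]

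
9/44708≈0.000201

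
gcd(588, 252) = 84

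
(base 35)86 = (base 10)286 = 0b100011110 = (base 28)a6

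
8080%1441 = 875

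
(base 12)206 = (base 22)d8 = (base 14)170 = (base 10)294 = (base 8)446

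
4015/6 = 669 + 1/6≈669.17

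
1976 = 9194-7218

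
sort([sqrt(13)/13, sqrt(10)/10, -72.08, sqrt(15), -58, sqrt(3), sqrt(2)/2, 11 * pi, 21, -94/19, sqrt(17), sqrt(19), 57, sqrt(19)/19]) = [-72.08, -58, -94/19, sqrt(19)/19, sqrt(13)/13, sqrt(10)/10, sqrt(2)/2, sqrt(3), sqrt(15), sqrt(17), sqrt(19), 21, 11 * pi, 57]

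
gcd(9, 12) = 3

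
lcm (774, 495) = 42570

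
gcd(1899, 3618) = 9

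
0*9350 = 0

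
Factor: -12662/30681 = -1*2^1*3^(-2)*7^(-1)*13^1 = -26/63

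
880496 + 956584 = 1837080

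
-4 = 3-7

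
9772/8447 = 1 + 1325/8447 ≈ 1.16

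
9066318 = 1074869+7991449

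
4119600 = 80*51495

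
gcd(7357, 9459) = 1051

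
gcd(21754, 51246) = 146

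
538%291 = 247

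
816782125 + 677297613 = 1494079738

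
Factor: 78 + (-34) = 2^2 * 11^1 = 44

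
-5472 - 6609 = -12081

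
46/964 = 23/482 ≈ 0.0477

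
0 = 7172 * 0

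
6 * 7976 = 47856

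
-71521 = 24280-95801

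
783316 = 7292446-6509130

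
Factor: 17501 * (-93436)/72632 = -1 * 2^(-1) * 11^1 * 37^1 * 43^1 * 47^1 * 71^1 * 1297^(-1) = -58400837/2594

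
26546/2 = 13273 = 13273.00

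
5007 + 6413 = 11420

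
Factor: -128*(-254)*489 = 2^8*3^1*127^1*163^1 = 15898368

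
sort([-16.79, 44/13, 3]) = [-16.79, 3, 44/13]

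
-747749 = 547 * (-1367)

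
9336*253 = 2362008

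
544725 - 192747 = 351978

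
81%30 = 21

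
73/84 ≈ 0.869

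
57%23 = 11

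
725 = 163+562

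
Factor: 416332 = 2^2 * 7^1 * 14869^1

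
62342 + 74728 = 137070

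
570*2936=1673520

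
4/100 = 1/25 = 0.04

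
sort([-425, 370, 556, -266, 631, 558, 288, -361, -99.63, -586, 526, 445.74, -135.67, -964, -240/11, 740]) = [-964, -586, -425, -361, -266, -135.67, -99.63, -240/11, 288, 370, 445.74, 526, 556, 558, 631, 740]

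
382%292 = 90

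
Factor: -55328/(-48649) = 2^5*7^1*13^1*19^1*48649^(-1)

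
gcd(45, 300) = 15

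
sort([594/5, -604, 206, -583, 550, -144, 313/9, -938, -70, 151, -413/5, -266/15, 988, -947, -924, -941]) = [-947, -941, -938, -924, -604, -583, -144, -413/5, -70, -266/15, 313/9, 594/5, 151, 206, 550, 988]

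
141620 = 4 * 35405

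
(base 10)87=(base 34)2j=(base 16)57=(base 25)3c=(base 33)2l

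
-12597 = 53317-65914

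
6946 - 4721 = 2225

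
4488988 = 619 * 7252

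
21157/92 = 229 + 89/92 ≈ 229.97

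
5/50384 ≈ 0.0000992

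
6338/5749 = 1+589/5749 ≈ 1.10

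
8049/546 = 2683/182 ≈ 14.74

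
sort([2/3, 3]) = [2/3, 3]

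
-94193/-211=446 + 87/211≈446.41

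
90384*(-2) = -180768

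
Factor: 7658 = 2^1*7^1*547^1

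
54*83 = 4482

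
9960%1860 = 660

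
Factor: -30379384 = -1*2^3*7^1*542489^1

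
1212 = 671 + 541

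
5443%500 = 443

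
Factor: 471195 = 3^2 * 5^1 * 37^1 * 283^1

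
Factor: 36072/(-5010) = -1*2^2*3^2*5^(-1) = -36/5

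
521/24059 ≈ 0.0217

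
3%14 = 3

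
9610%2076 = 1306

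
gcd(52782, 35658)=6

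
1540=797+743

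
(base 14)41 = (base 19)30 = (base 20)2h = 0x39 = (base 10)57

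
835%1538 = 835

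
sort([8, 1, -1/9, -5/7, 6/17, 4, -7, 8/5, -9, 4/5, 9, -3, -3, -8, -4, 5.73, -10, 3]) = [-10, -9, -8, -7, -4, -3, -3, -5/7, -1/9, 6/17, 4/5, 1, 8/5, 3, 4, 5.73, 8, 9]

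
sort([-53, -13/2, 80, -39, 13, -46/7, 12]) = [-53, -39, -46/7, -13/2, 12, 13, 80]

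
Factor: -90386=-1*2^1*43^1*1051^1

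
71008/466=35504/233 ≈ 152.38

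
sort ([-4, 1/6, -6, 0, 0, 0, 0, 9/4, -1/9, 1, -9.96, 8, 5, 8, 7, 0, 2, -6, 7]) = [-9.96, -6, -6, -4, -1/9, 0, 0, 0, 0, 0, 1/6, 1, 2, 9/4, 5, 7, 7, 8, 8]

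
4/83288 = 1/20822 ≈ 0.0000480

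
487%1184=487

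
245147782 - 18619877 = 226527905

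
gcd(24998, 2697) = 29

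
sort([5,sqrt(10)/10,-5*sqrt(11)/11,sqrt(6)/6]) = [-5*sqrt(11)/11,sqrt(10)/10,sqrt(6)/6,5]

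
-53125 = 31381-84506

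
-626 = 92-718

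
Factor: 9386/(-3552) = -1*2^(-4)*3^(-1)*13^1*19^2*37^(-1) = -4693/1776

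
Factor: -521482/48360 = -1*2^(-2)*3^(-1)*5^(-1)*647^1 = -647/60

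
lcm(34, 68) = 68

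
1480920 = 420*3526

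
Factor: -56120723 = -1*17^1*1087^1*3037^1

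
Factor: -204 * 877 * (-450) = 2^3 * 3^3 * 5^2 * 17^1 * 877^1 = 80508600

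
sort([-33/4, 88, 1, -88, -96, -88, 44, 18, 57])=[-96, -88, -88, -33/4, 1, 18, 44, 57, 88]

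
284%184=100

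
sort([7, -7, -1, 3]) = [-7, -1, 3, 7]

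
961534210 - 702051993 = 259482217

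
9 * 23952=215568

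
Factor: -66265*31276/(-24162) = 2^1*3^(-1)*5^1*7^1*29^1*457^1*1117^1*4027^(-1) = 1036252070/12081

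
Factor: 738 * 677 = 2^1 * 3^2 * 41^1 * 677^1 = 499626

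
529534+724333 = 1253867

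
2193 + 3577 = 5770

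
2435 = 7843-5408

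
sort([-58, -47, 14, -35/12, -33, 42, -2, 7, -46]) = [-58, -47, -46, -33, -35/12, -2, 7, 14, 42]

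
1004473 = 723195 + 281278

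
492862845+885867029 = 1378729874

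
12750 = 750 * 17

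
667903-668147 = -244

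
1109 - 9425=-8316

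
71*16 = 1136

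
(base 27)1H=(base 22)20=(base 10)44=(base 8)54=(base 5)134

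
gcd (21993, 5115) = 3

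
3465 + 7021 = 10486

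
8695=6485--2210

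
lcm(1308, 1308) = 1308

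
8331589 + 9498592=17830181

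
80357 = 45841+34516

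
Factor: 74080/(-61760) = -1*2^(-1)*193^(-1)*463^1 = -463/386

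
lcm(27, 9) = 27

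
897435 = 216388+681047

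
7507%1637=959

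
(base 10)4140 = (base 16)102c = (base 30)4i0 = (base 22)8c4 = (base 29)4qm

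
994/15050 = 71/1075 ≈ 0.0660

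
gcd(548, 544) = 4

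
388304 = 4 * 97076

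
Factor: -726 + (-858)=-1 * 2^4 * 3^2 * 11^1=-1584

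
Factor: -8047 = -1*13^1*619^1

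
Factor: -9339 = -1*3^1*11^1*283^1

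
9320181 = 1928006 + 7392175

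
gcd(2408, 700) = 28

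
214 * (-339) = -72546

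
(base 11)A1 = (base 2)1101111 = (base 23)4J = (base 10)111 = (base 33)3C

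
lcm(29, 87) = 87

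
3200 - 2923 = 277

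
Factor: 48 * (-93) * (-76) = 2^6 * 3^2 * 19^1 * 31^1 = 339264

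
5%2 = 1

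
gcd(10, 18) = 2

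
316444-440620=-124176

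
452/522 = 226/261 ≈ 0.866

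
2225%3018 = 2225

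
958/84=479/42 ≈ 11.40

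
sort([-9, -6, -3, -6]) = [-9, -6, -6, -3]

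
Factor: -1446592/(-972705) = 2^6 * 3^(-1) * 5^(-1) * 7^1 * 19^(-1) * 3229^1 * 3413^(-1)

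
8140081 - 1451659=6688422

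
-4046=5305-9351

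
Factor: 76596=2^2 * 3^1 * 13^1 * 491^1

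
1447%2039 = 1447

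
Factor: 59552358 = 2^1*3^1*59^1*168227^1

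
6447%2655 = 1137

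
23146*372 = 8610312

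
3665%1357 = 951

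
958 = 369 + 589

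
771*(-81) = -62451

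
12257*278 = 3407446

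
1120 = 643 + 477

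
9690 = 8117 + 1573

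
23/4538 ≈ 0.00507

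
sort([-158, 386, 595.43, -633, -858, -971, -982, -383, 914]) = [-982, -971, -858, -633, -383, -158, 386, 595.43, 914]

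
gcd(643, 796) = 1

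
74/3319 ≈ 0.0223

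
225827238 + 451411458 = 677238696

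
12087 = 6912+5175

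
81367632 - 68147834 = 13219798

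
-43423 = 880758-924181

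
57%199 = 57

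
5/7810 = 1/1562 ≈ 0.000640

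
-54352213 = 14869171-69221384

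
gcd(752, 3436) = 4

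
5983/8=747 + 7/8 ≈ 747.88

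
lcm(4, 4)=4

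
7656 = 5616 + 2040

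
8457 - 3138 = 5319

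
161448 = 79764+81684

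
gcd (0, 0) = 0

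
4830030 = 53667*90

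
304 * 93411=28396944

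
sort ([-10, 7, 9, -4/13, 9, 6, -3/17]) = [-10, -4/13, -3/17, 6, 7, 9, 9]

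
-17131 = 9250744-9267875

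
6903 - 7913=-1010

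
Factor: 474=2^1*3^1*79^1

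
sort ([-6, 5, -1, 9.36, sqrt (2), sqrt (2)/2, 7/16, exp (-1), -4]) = [-6, -4, -1, exp (-1), 7/16, sqrt (2)/2, sqrt (2), 5, 9.36]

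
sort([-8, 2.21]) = [-8, 2.21]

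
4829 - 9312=-4483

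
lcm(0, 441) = 0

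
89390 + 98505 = 187895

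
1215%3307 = 1215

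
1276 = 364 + 912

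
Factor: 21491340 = 2^2*3^1*5^1*13^1*59^1*467^1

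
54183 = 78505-24322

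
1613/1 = 1613 = 1613.00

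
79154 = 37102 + 42052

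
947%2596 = 947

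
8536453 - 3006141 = 5530312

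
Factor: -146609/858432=-1*2^ (-6)*3^ (-1)*17^ (-1)*263^ (-1)*146609^1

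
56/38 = 28/19 ≈ 1.47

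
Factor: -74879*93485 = -1*5^1*7^2*19^1*563^1*2671^1 = -7000063315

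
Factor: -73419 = -1*3^1*24473^1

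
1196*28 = 33488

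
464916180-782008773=-317092593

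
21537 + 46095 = 67632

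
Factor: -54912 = -1*2^7*3^1*11^1*13^1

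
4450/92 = 2225/46 ≈ 48.37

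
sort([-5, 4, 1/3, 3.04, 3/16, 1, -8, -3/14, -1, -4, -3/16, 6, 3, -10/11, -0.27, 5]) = [-8, -5, -4, -1, -10/11, -0.27, -3/14, -3/16, 3/16, 1/3, 1, 3, 3.04, 4, 5, 6]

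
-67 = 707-774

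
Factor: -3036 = -1*2^2*3^1*11^1*23^1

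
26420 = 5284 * 5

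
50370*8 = 402960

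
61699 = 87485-25786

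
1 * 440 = 440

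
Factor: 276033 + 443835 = 2^2 * 3^1 * 239^1 * 251^1 = 719868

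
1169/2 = 584 + 1/2 = 584.50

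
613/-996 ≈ -0.615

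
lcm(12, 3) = 12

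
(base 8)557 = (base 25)eh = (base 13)223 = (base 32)bf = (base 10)367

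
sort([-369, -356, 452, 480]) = [-369, -356, 452, 480]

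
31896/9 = 3544 = 3544.00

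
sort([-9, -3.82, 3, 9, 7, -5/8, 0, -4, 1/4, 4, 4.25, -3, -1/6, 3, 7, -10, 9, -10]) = [-10, -10, -9, -4, -3.82, -3, -5/8, -1/6, 0, 1/4, 3, 3, 4, 4.25, 7, 7, 9, 9]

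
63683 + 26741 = 90424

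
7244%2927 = 1390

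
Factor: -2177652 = -1*2^2*3^1*89^1*2039^1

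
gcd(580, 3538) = 58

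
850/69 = 12+22/69 ≈ 12.32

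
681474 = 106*6429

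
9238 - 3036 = 6202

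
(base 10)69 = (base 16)45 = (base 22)33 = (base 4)1011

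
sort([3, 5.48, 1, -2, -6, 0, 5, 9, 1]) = [-6, -2, 0, 1, 1, 3, 5, 5.48, 9]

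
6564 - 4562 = 2002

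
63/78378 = 21/26126 ≈ 0.000804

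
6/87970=3/43985 ≈ 0.0000682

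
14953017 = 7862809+7090208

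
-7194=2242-9436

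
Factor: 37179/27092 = 2^(-2)*3^7*13^(-1)*17^1*521^(-1)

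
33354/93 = 358 + 20/31 ≈ 358.65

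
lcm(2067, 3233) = 126087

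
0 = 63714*0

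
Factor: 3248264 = 2^3*47^1*53^1*163^1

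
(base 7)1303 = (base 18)197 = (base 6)2141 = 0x1ed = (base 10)493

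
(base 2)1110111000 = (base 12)674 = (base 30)11m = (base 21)237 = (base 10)952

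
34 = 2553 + -2519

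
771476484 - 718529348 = 52947136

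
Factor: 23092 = 2^2 * 23^1 * 251^1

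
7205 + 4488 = 11693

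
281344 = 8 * 35168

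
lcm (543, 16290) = 16290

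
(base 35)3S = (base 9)157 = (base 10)133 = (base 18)77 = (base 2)10000101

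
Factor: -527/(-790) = 2^(-1)*5^(-1)*17^1*31^1*79^(-1)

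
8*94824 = 758592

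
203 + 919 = 1122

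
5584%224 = 208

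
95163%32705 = 29753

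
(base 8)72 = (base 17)37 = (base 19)31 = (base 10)58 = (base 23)2c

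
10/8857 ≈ 0.00113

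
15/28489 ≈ 0.000527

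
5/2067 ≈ 0.00242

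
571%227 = 117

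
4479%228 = 147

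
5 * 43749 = 218745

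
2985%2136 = 849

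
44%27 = 17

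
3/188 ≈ 0.0160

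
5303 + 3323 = 8626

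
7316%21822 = 7316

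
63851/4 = 15962 + 3/4 = 15962.75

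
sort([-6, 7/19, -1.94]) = [-6, -1.94, 7/19]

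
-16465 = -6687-9778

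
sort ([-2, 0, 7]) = [-2, 0, 7]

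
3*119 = 357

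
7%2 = 1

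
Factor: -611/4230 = -1*2^ (-1)*3^ (-2)*5^ (-1)*13^1 = -13/90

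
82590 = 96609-14019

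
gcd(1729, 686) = 7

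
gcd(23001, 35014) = 41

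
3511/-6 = -585-1/6 ≈ -585.17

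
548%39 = 2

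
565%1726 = 565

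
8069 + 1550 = 9619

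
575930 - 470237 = 105693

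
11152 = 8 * 1394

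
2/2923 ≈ 0.000684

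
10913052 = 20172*541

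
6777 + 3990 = 10767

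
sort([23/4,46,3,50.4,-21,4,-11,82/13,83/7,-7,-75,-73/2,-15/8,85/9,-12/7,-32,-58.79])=[-75,-58.79,-73/2,-32,-21,-11,-7,-15/8,-12/7,3,4,23/4,82/13,85/9,83/7,46,50.4]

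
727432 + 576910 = 1304342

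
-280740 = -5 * 56148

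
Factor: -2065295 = -1 * 5^1 * 59^1 * 7001^1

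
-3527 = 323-3850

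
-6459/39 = -165 - 8/13≈-165.62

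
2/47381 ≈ 0.0000422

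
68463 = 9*7607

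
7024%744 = 328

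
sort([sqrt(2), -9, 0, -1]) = [-9, -1, 0, sqrt(2)]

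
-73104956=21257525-94362481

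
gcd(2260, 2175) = 5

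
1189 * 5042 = 5994938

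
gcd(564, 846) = 282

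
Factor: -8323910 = -1*2^1*5^1*7^1*118913^1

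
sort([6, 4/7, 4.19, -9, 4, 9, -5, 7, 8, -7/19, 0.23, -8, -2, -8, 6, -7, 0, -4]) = [-9, -8, -8, -7, -5, -4, -2, -7/19, 0, 0.23, 4/7, 4, 4.19, 6, 6, 7, 8, 9]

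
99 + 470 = 569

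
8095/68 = 119 + 3/68 ≈ 119.04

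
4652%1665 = 1322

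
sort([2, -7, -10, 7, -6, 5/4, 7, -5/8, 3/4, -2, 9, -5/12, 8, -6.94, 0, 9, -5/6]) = [-10, -7, -6.94, -6, -2, -5/6, -5/8, -5/12, 0, 3/4, 5/4, 2, 7, 7, 8, 9, 9]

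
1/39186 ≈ 0.0000255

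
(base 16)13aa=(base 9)6813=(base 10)5034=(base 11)3867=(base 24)8hi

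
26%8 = 2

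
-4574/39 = -117 - 11/39 ≈ -117.28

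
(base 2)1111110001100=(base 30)8t6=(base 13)38a3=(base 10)8076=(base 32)7sc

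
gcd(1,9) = 1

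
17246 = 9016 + 8230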